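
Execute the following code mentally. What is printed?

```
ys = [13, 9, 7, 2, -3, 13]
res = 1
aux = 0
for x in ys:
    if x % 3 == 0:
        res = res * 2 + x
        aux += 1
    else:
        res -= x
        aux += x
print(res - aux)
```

-101

x=13: not %3==0, res = 1-13 = -12; aux=13
x=9: %3==0, res = (-12)*2+9 = -15; aux=14
x=7: not %3==0, res = (-15)-7 = -22; aux=21
x=2: not %3==0, res = (-22)-2 = -24; aux=23
x=-3: %3==0, res = (-24)*2+(-3) = -51; aux=24
x=13: not %3==0, res = (-51)-13 = -64; aux=37
res-aux = (-64)-37 = -101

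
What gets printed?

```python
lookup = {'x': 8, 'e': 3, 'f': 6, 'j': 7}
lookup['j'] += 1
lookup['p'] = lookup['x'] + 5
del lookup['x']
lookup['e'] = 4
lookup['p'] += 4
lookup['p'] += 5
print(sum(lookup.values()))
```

lookup['j'] = 7+1 = 8 → {'x': 8, 'e': 3, 'f': 6, 'j': 8}
lookup['p'] = lookup['x']+5 = 13 → {'x': 8, 'e': 3, 'f': 6, 'j': 8, 'p': 13}
del 'x' → {'e': 3, 'f': 6, 'j': 8, 'p': 13}
lookup['e'] = 4 → {'e': 4, 'f': 6, 'j': 8, 'p': 13}
lookup['p'] = 13+4 = 17 → {'e': 4, 'f': 6, 'j': 8, 'p': 17}
lookup['p'] = 17+5 = 22 → {'e': 4, 'f': 6, 'j': 8, 'p': 22}
sum of values = 40

40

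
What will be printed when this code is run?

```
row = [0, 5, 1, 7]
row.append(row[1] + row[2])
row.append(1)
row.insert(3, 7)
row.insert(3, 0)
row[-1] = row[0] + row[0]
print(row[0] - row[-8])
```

0

append row[1]+row[2] = 5+1 = 6 → [0, 5, 1, 7, 6]
append 1 → [0, 5, 1, 7, 6, 1]
insert 7 at 3 → [0, 5, 1, 7, 7, 6, 1]
insert 0 at 3 → [0, 5, 1, 0, 7, 7, 6, 1]
row[-1] = row[0]+row[0] = 0+0 = 0 → [0, 5, 1, 0, 7, 7, 6, 0]
row[0]-row[-8] = 0-0 = 0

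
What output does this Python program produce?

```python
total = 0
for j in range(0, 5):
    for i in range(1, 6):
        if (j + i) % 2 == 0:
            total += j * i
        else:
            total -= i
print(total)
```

33

j=0,i=1: odd sum, total = 0-1 = -1
j=0,i=2: even sum, total = (-1)+0 = -1
j=0,i=3: odd sum, total = (-1)-3 = -4
j=0,i=4: even sum, total = (-4)+0 = -4
j=0,i=5: odd sum, total = (-4)-5 = -9
j=1,i=1: even sum, total = (-9)+1 = -8
j=1,i=2: odd sum, total = (-8)-2 = -10
j=1,i=3: even sum, total = (-10)+3 = -7
j=1,i=4: odd sum, total = (-7)-4 = -11
j=1,i=5: even sum, total = (-11)+5 = -6
j=2,i=1: odd sum, total = (-6)-1 = -7
j=2,i=2: even sum, total = (-7)+4 = -3
j=2,i=3: odd sum, total = (-3)-3 = -6
j=2,i=4: even sum, total = (-6)+8 = 2
j=2,i=5: odd sum, total = 2-5 = -3
j=3,i=1: even sum, total = (-3)+3 = 0
j=3,i=2: odd sum, total = 0-2 = -2
j=3,i=3: even sum, total = (-2)+9 = 7
j=3,i=4: odd sum, total = 7-4 = 3
j=3,i=5: even sum, total = 3+15 = 18
j=4,i=1: odd sum, total = 18-1 = 17
j=4,i=2: even sum, total = 17+8 = 25
j=4,i=3: odd sum, total = 25-3 = 22
j=4,i=4: even sum, total = 22+16 = 38
j=4,i=5: odd sum, total = 38-5 = 33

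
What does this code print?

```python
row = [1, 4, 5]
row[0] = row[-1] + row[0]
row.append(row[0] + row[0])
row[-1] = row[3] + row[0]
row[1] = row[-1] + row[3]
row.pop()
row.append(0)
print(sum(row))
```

47

row[0] = row[-1]+row[0] = 5+1 = 6 → [6, 4, 5]
append row[0]+row[0] = 6+6 = 12 → [6, 4, 5, 12]
row[-1] = row[3]+row[0] = 12+6 = 18 → [6, 4, 5, 18]
row[1] = row[-1]+row[3] = 18+18 = 36 → [6, 36, 5, 18]
pop() removes 18 → [6, 36, 5]
append 0 → [6, 36, 5, 0]
sum = 47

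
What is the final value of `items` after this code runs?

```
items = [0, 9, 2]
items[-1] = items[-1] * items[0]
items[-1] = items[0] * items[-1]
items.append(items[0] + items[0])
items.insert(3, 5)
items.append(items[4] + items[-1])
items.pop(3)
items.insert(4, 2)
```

items[-1] = items[-1]*items[0] = 2*0 = 0 → [0, 9, 0]
items[-1] = items[0]*items[-1] = 0*0 = 0 → [0, 9, 0]
append items[0]+items[0] = 0+0 = 0 → [0, 9, 0, 0]
insert 5 at 3 → [0, 9, 0, 5, 0]
append items[4]+items[-1] = 0+0 = 0 → [0, 9, 0, 5, 0, 0]
pop(3) removes 5 → [0, 9, 0, 0, 0]
insert 2 at 4 → [0, 9, 0, 0, 2, 0]

[0, 9, 0, 0, 2, 0]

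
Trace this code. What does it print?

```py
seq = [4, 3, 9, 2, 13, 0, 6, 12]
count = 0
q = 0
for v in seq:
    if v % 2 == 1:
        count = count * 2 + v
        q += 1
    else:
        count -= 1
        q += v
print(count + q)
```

57

v=4: not odd, count = 0-1 = -1; q=4
v=3: odd, count = (-1)*2+3 = 1; q=5
v=9: odd, count = 1*2+9 = 11; q=6
v=2: not odd, count = 11-1 = 10; q=8
v=13: odd, count = 10*2+13 = 33; q=9
v=0: not odd, count = 33-1 = 32; q=9
v=6: not odd, count = 32-1 = 31; q=15
v=12: not odd, count = 31-1 = 30; q=27
count+q = 30+27 = 57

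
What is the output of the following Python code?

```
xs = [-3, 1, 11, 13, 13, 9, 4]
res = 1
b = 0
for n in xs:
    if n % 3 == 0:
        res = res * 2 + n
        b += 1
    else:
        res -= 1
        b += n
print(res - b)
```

n=-3: %3==0, res = 1*2+(-3) = -1; b=1
n=1: not %3==0, res = (-1)-1 = -2; b=2
n=11: not %3==0, res = (-2)-1 = -3; b=13
n=13: not %3==0, res = (-3)-1 = -4; b=26
n=13: not %3==0, res = (-4)-1 = -5; b=39
n=9: %3==0, res = (-5)*2+9 = -1; b=40
n=4: not %3==0, res = (-1)-1 = -2; b=44
res-b = (-2)-44 = -46

-46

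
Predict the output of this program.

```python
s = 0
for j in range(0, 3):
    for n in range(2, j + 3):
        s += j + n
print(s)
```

j=0,n=2: s = 0+2 = 2
j=1,n=2: s = 2+3 = 5
j=1,n=3: s = 5+4 = 9
j=2,n=2: s = 9+4 = 13
j=2,n=3: s = 13+5 = 18
j=2,n=4: s = 18+6 = 24

24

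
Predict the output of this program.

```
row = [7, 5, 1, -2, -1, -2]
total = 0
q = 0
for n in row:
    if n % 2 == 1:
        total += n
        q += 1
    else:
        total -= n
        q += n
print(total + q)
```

16

n=7: odd, total = 0+7 = 7; q=1
n=5: odd, total = 7+5 = 12; q=2
n=1: odd, total = 12+1 = 13; q=3
n=-2: not odd, total = 13-(-2) = 15; q=1
n=-1: odd, total = 15+(-1) = 14; q=2
n=-2: not odd, total = 14-(-2) = 16; q=0
total+q = 16+0 = 16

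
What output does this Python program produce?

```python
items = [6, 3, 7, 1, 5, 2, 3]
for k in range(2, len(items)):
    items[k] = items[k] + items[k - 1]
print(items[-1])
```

21

k=2: items[2] = 7+3 = 10 → [6, 3, 10, 1, 5, 2, 3]
k=3: items[3] = 1+10 = 11 → [6, 3, 10, 11, 5, 2, 3]
k=4: items[4] = 5+11 = 16 → [6, 3, 10, 11, 16, 2, 3]
k=5: items[5] = 2+16 = 18 → [6, 3, 10, 11, 16, 18, 3]
k=6: items[6] = 3+18 = 21 → [6, 3, 10, 11, 16, 18, 21]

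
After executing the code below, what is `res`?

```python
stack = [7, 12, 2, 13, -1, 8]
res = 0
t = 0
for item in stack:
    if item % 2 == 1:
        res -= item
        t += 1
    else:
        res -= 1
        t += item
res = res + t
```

item=7: odd, res = 0-7 = -7; t=1
item=12: not odd, res = (-7)-1 = -8; t=13
item=2: not odd, res = (-8)-1 = -9; t=15
item=13: odd, res = (-9)-13 = -22; t=16
item=-1: odd, res = (-22)-(-1) = -21; t=17
item=8: not odd, res = (-21)-1 = -22; t=25
res+t = (-22)+25 = 3

3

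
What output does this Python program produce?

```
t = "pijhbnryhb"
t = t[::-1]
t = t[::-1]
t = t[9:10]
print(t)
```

b

reverse → 'bhyrnbhjip'
reverse → 'pijhbnryhb'
slice [9:10] → 'b'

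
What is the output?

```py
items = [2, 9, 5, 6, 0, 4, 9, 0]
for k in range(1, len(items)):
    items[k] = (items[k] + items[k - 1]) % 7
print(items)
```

[2, 4, 2, 1, 1, 5, 0, 0]

k=1: items[1] = (9+2)%7 = 4 → [2, 4, 5, 6, 0, 4, 9, 0]
k=2: items[2] = (5+4)%7 = 2 → [2, 4, 2, 6, 0, 4, 9, 0]
k=3: items[3] = (6+2)%7 = 1 → [2, 4, 2, 1, 0, 4, 9, 0]
k=4: items[4] = (0+1)%7 = 1 → [2, 4, 2, 1, 1, 4, 9, 0]
k=5: items[5] = (4+1)%7 = 5 → [2, 4, 2, 1, 1, 5, 9, 0]
k=6: items[6] = (9+5)%7 = 0 → [2, 4, 2, 1, 1, 5, 0, 0]
k=7: items[7] = (0+0)%7 = 0 → [2, 4, 2, 1, 1, 5, 0, 0]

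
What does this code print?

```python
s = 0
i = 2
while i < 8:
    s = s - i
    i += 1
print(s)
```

-27

i=2: s = 0-2 = -2
i=3: s = (-2)-3 = -5
i=4: s = (-5)-4 = -9
i=5: s = (-9)-5 = -14
i=6: s = (-14)-6 = -20
i=7: s = (-20)-7 = -27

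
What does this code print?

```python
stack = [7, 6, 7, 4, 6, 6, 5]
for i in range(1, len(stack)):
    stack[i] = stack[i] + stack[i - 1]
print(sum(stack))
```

i=1: stack[1] = 6+7 = 13 → [7, 13, 7, 4, 6, 6, 5]
i=2: stack[2] = 7+13 = 20 → [7, 13, 20, 4, 6, 6, 5]
i=3: stack[3] = 4+20 = 24 → [7, 13, 20, 24, 6, 6, 5]
i=4: stack[4] = 6+24 = 30 → [7, 13, 20, 24, 30, 6, 5]
i=5: stack[5] = 6+30 = 36 → [7, 13, 20, 24, 30, 36, 5]
i=6: stack[6] = 5+36 = 41 → [7, 13, 20, 24, 30, 36, 41]
sum = 171

171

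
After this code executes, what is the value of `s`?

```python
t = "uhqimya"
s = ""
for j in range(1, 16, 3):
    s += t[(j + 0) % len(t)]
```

j=1: add t[1]='h' → 'h'
j=4: add t[4]='m' → 'hm'
j=7: add t[0]='u' → 'hmu'
j=10: add t[3]='i' → 'hmui'
j=13: add t[6]='a' → 'hmuia'

'hmuia'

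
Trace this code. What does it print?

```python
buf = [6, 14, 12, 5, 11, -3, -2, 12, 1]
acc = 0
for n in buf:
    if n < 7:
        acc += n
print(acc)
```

n=6: <7, acc = 0+6 = 6
n=14: not <7
n=12: not <7
n=5: <7, acc = 6+5 = 11
n=11: not <7
n=-3: <7, acc = 11+(-3) = 8
n=-2: <7, acc = 8+(-2) = 6
n=12: not <7
n=1: <7, acc = 6+1 = 7

7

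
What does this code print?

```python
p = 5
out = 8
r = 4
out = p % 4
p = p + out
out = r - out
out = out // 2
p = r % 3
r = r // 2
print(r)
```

2

out = 5%4 = 1
p = 5+1 = 6
out = 4-1 = 3
out = 3//2 = 1
p = 4%3 = 1
r = 4//2 = 2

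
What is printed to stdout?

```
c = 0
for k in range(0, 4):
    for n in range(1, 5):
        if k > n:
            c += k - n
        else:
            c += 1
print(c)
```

k=0,n=1: not 0>1, c = 0+1 = 1
k=0,n=2: not 0>2, c = 1+1 = 2
k=0,n=3: not 0>3, c = 2+1 = 3
k=0,n=4: not 0>4, c = 3+1 = 4
k=1,n=1: not 1>1, c = 4+1 = 5
k=1,n=2: not 1>2, c = 5+1 = 6
k=1,n=3: not 1>3, c = 6+1 = 7
k=1,n=4: not 1>4, c = 7+1 = 8
k=2,n=1: 2>1, c = 8+1 = 9
k=2,n=2: not 2>2, c = 9+1 = 10
k=2,n=3: not 2>3, c = 10+1 = 11
k=2,n=4: not 2>4, c = 11+1 = 12
k=3,n=1: 3>1, c = 12+2 = 14
k=3,n=2: 3>2, c = 14+1 = 15
k=3,n=3: not 3>3, c = 15+1 = 16
k=3,n=4: not 3>4, c = 16+1 = 17

17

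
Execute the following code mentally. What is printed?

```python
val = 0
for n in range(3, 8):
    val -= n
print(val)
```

-25

n=3: val = 0-3 = -3
n=4: val = (-3)-4 = -7
n=5: val = (-7)-5 = -12
n=6: val = (-12)-6 = -18
n=7: val = (-18)-7 = -25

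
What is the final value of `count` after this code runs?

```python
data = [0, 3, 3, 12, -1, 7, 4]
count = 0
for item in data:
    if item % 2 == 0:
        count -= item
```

item=0: even, count = 0-0 = 0
item=3: not even
item=3: not even
item=12: even, count = 0-12 = -12
item=-1: not even
item=7: not even
item=4: even, count = (-12)-4 = -16

-16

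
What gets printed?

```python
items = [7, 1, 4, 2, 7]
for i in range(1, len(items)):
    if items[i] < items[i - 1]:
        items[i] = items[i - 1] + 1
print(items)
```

[7, 8, 9, 10, 11]

i=1: 1<7, items[1] = 7+1 = 8 → [7, 8, 4, 2, 7]
i=2: 4<8, items[2] = 8+1 = 9 → [7, 8, 9, 2, 7]
i=3: 2<9, items[3] = 9+1 = 10 → [7, 8, 9, 10, 7]
i=4: 7<10, items[4] = 10+1 = 11 → [7, 8, 9, 10, 11]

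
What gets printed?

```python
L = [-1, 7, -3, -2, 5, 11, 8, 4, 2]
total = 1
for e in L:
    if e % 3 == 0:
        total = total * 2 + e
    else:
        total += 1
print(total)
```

e=-1: not %3==0, total = 1+1 = 2
e=7: not %3==0, total = 2+1 = 3
e=-3: %3==0, total = 3*2+(-3) = 3
e=-2: not %3==0, total = 3+1 = 4
e=5: not %3==0, total = 4+1 = 5
e=11: not %3==0, total = 5+1 = 6
e=8: not %3==0, total = 6+1 = 7
e=4: not %3==0, total = 7+1 = 8
e=2: not %3==0, total = 8+1 = 9

9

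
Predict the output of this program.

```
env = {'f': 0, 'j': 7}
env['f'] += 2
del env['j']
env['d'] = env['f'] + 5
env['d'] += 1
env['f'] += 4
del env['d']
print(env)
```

env['f'] = 0+2 = 2 → {'f': 2, 'j': 7}
del 'j' → {'f': 2}
env['d'] = env['f']+5 = 7 → {'f': 2, 'd': 7}
env['d'] = 7+1 = 8 → {'f': 2, 'd': 8}
env['f'] = 2+4 = 6 → {'f': 6, 'd': 8}
del 'd' → {'f': 6}

{'f': 6}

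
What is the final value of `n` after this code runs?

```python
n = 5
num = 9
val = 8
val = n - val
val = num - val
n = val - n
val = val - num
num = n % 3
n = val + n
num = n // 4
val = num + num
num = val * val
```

val = 5-8 = -3
val = 9-(-3) = 12
n = 12-5 = 7
val = 12-9 = 3
num = 7%3 = 1
n = 3+7 = 10
num = 10//4 = 2
val = 2+2 = 4
num = 4*4 = 16

10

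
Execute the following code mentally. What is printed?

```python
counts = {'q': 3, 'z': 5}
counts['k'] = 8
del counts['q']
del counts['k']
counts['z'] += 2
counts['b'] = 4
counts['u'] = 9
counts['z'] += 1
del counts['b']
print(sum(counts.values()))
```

counts['k'] = 8 → {'q': 3, 'z': 5, 'k': 8}
del 'q' → {'z': 5, 'k': 8}
del 'k' → {'z': 5}
counts['z'] = 5+2 = 7 → {'z': 7}
counts['b'] = 4 → {'z': 7, 'b': 4}
counts['u'] = 9 → {'z': 7, 'b': 4, 'u': 9}
counts['z'] = 7+1 = 8 → {'z': 8, 'b': 4, 'u': 9}
del 'b' → {'z': 8, 'u': 9}
sum of values = 17

17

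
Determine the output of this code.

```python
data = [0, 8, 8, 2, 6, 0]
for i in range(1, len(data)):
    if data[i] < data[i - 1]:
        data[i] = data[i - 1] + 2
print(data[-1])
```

14

i=1: 8>=0, unchanged → [0, 8, 8, 2, 6, 0]
i=2: 8>=8, unchanged → [0, 8, 8, 2, 6, 0]
i=3: 2<8, data[3] = 8+2 = 10 → [0, 8, 8, 10, 6, 0]
i=4: 6<10, data[4] = 10+2 = 12 → [0, 8, 8, 10, 12, 0]
i=5: 0<12, data[5] = 12+2 = 14 → [0, 8, 8, 10, 12, 14]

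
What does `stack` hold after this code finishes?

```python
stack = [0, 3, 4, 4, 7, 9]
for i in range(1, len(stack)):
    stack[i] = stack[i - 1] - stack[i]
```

i=1: stack[1] = 0-3 = -3 → [0, -3, 4, 4, 7, 9]
i=2: stack[2] = (-3)-4 = -7 → [0, -3, -7, 4, 7, 9]
i=3: stack[3] = (-7)-4 = -11 → [0, -3, -7, -11, 7, 9]
i=4: stack[4] = (-11)-7 = -18 → [0, -3, -7, -11, -18, 9]
i=5: stack[5] = (-18)-9 = -27 → [0, -3, -7, -11, -18, -27]

[0, -3, -7, -11, -18, -27]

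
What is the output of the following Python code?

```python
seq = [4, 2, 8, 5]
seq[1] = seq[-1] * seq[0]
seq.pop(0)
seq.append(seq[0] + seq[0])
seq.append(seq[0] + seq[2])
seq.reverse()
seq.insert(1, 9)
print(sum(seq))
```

seq[1] = seq[-1]*seq[0] = 5*4 = 20 → [4, 20, 8, 5]
pop(0) removes 4 → [20, 8, 5]
append seq[0]+seq[0] = 20+20 = 40 → [20, 8, 5, 40]
append seq[0]+seq[2] = 20+5 = 25 → [20, 8, 5, 40, 25]
reverse → [25, 40, 5, 8, 20]
insert 9 at 1 → [25, 9, 40, 5, 8, 20]
sum = 107

107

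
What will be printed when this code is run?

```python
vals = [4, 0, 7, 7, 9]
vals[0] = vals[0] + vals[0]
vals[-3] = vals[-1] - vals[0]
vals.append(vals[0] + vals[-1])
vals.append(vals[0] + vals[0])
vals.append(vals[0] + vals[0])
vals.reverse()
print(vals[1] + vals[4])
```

23

vals[0] = vals[0]+vals[0] = 4+4 = 8 → [8, 0, 7, 7, 9]
vals[-3] = vals[-1]-vals[0] = 9-8 = 1 → [8, 0, 1, 7, 9]
append vals[0]+vals[-1] = 8+9 = 17 → [8, 0, 1, 7, 9, 17]
append vals[0]+vals[0] = 8+8 = 16 → [8, 0, 1, 7, 9, 17, 16]
append vals[0]+vals[0] = 8+8 = 16 → [8, 0, 1, 7, 9, 17, 16, 16]
reverse → [16, 16, 17, 9, 7, 1, 0, 8]
vals[1]+vals[4] = 16+7 = 23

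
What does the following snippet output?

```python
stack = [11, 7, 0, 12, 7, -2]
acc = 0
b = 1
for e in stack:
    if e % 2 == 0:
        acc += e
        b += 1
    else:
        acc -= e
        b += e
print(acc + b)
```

e=11: not even, acc = 0-11 = -11; b=12
e=7: not even, acc = (-11)-7 = -18; b=19
e=0: even, acc = (-18)+0 = -18; b=20
e=12: even, acc = (-18)+12 = -6; b=21
e=7: not even, acc = (-6)-7 = -13; b=28
e=-2: even, acc = (-13)+(-2) = -15; b=29
acc+b = (-15)+29 = 14

14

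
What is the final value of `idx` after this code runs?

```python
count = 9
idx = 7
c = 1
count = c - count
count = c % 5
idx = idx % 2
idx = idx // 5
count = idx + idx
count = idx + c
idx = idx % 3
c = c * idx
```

count = 1-9 = -8
count = 1%5 = 1
idx = 7%2 = 1
idx = 1//5 = 0
count = 0+0 = 0
count = 0+1 = 1
idx = 0%3 = 0
c = 1*0 = 0

0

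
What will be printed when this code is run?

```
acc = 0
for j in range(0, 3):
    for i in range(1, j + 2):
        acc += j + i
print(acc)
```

18

j=0,i=1: acc = 0+1 = 1
j=1,i=1: acc = 1+2 = 3
j=1,i=2: acc = 3+3 = 6
j=2,i=1: acc = 6+3 = 9
j=2,i=2: acc = 9+4 = 13
j=2,i=3: acc = 13+5 = 18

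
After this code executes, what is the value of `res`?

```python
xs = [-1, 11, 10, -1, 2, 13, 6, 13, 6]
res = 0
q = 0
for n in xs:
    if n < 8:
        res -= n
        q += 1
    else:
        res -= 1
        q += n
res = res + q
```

n=-1: <8, res = 0-(-1) = 1; q=1
n=11: not <8, res = 1-1 = 0; q=12
n=10: not <8, res = 0-1 = -1; q=22
n=-1: <8, res = (-1)-(-1) = 0; q=23
n=2: <8, res = 0-2 = -2; q=24
n=13: not <8, res = (-2)-1 = -3; q=37
n=6: <8, res = (-3)-6 = -9; q=38
n=13: not <8, res = (-9)-1 = -10; q=51
n=6: <8, res = (-10)-6 = -16; q=52
res+q = (-16)+52 = 36

36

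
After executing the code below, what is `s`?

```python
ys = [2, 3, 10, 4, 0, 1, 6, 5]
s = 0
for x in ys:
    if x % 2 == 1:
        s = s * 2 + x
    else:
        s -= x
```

x=2: not odd, s = 0-2 = -2
x=3: odd, s = (-2)*2+3 = -1
x=10: not odd, s = (-1)-10 = -11
x=4: not odd, s = (-11)-4 = -15
x=0: not odd, s = (-15)-0 = -15
x=1: odd, s = (-15)*2+1 = -29
x=6: not odd, s = (-29)-6 = -35
x=5: odd, s = (-35)*2+5 = -65

-65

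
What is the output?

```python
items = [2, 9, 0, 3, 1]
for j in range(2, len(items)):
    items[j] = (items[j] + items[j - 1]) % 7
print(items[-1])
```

6

j=2: items[2] = (0+9)%7 = 2 → [2, 9, 2, 3, 1]
j=3: items[3] = (3+2)%7 = 5 → [2, 9, 2, 5, 1]
j=4: items[4] = (1+5)%7 = 6 → [2, 9, 2, 5, 6]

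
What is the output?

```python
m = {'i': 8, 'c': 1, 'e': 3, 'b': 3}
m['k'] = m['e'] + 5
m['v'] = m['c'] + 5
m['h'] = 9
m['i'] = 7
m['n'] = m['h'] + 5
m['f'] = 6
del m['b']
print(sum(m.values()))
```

54

m['k'] = m['e']+5 = 8 → {'i': 8, 'c': 1, 'e': 3, 'b': 3, 'k': 8}
m['v'] = m['c']+5 = 6 → {'i': 8, 'c': 1, 'e': 3, 'b': 3, 'k': 8, 'v': 6}
m['h'] = 9 → {'i': 8, 'c': 1, 'e': 3, 'b': 3, 'k': 8, 'v': 6, 'h': 9}
m['i'] = 7 → {'i': 7, 'c': 1, 'e': 3, 'b': 3, 'k': 8, 'v': 6, 'h': 9}
m['n'] = m['h']+5 = 14 → {'i': 7, 'c': 1, 'e': 3, 'b': 3, 'k': 8, 'v': 6, 'h': 9, 'n': 14}
m['f'] = 6 → {'i': 7, 'c': 1, 'e': 3, 'b': 3, 'k': 8, 'v': 6, 'h': 9, 'n': 14, 'f': 6}
del 'b' → {'i': 7, 'c': 1, 'e': 3, 'k': 8, 'v': 6, 'h': 9, 'n': 14, 'f': 6}
sum of values = 54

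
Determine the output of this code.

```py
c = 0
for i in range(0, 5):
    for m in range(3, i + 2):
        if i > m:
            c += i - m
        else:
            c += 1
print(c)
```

6

i=2,m=3: not 2>3, c = 0+1 = 1
i=3,m=3: not 3>3, c = 1+1 = 2
i=3,m=4: not 3>4, c = 2+1 = 3
i=4,m=3: 4>3, c = 3+1 = 4
i=4,m=4: not 4>4, c = 4+1 = 5
i=4,m=5: not 4>5, c = 5+1 = 6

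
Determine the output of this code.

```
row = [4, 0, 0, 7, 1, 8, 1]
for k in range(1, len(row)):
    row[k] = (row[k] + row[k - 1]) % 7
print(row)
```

k=1: row[1] = (0+4)%7 = 4 → [4, 4, 0, 7, 1, 8, 1]
k=2: row[2] = (0+4)%7 = 4 → [4, 4, 4, 7, 1, 8, 1]
k=3: row[3] = (7+4)%7 = 4 → [4, 4, 4, 4, 1, 8, 1]
k=4: row[4] = (1+4)%7 = 5 → [4, 4, 4, 4, 5, 8, 1]
k=5: row[5] = (8+5)%7 = 6 → [4, 4, 4, 4, 5, 6, 1]
k=6: row[6] = (1+6)%7 = 0 → [4, 4, 4, 4, 5, 6, 0]

[4, 4, 4, 4, 5, 6, 0]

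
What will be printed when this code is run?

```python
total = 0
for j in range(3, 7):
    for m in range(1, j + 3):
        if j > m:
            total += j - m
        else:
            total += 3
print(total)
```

j=3,m=1: 3>1, total = 0+2 = 2
j=3,m=2: 3>2, total = 2+1 = 3
j=3,m=3: not 3>3, total = 3+3 = 6
j=3,m=4: not 3>4, total = 6+3 = 9
j=3,m=5: not 3>5, total = 9+3 = 12
j=4,m=1: 4>1, total = 12+3 = 15
j=4,m=2: 4>2, total = 15+2 = 17
j=4,m=3: 4>3, total = 17+1 = 18
j=4,m=4: not 4>4, total = 18+3 = 21
j=4,m=5: not 4>5, total = 21+3 = 24
j=4,m=6: not 4>6, total = 24+3 = 27
j=5,m=1: 5>1, total = 27+4 = 31
j=5,m=2: 5>2, total = 31+3 = 34
j=5,m=3: 5>3, total = 34+2 = 36
j=5,m=4: 5>4, total = 36+1 = 37
j=5,m=5: not 5>5, total = 37+3 = 40
j=5,m=6: not 5>6, total = 40+3 = 43
j=5,m=7: not 5>7, total = 43+3 = 46
j=6,m=1: 6>1, total = 46+5 = 51
j=6,m=2: 6>2, total = 51+4 = 55
j=6,m=3: 6>3, total = 55+3 = 58
j=6,m=4: 6>4, total = 58+2 = 60
j=6,m=5: 6>5, total = 60+1 = 61
j=6,m=6: not 6>6, total = 61+3 = 64
j=6,m=7: not 6>7, total = 64+3 = 67
j=6,m=8: not 6>8, total = 67+3 = 70

70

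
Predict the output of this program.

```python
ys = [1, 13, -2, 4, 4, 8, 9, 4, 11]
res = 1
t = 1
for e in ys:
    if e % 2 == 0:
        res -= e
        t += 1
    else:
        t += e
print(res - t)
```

-57

e=1: not even; t=2
e=13: not even; t=15
e=-2: even, res = 1-(-2) = 3; t=16
e=4: even, res = 3-4 = -1; t=17
e=4: even, res = (-1)-4 = -5; t=18
e=8: even, res = (-5)-8 = -13; t=19
e=9: not even; t=28
e=4: even, res = (-13)-4 = -17; t=29
e=11: not even; t=40
res-t = (-17)-40 = -57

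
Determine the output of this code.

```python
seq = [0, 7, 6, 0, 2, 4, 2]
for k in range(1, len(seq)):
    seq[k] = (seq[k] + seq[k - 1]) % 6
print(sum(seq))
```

10

k=1: seq[1] = (7+0)%6 = 1 → [0, 1, 6, 0, 2, 4, 2]
k=2: seq[2] = (6+1)%6 = 1 → [0, 1, 1, 0, 2, 4, 2]
k=3: seq[3] = (0+1)%6 = 1 → [0, 1, 1, 1, 2, 4, 2]
k=4: seq[4] = (2+1)%6 = 3 → [0, 1, 1, 1, 3, 4, 2]
k=5: seq[5] = (4+3)%6 = 1 → [0, 1, 1, 1, 3, 1, 2]
k=6: seq[6] = (2+1)%6 = 3 → [0, 1, 1, 1, 3, 1, 3]
sum = 10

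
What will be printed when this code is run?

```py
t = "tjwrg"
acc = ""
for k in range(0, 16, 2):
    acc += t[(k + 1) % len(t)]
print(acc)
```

k=0: add t[1]='j' → 'j'
k=2: add t[3]='r' → 'jr'
k=4: add t[0]='t' → 'jrt'
k=6: add t[2]='w' → 'jrtw'
k=8: add t[4]='g' → 'jrtwg'
k=10: add t[1]='j' → 'jrtwgj'
k=12: add t[3]='r' → 'jrtwgjr'
k=14: add t[0]='t' → 'jrtwgjrt'

jrtwgjrt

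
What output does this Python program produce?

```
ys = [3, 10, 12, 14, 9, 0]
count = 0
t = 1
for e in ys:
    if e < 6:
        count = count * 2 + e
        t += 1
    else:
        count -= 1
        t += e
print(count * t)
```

e=3: <6, count = 0*2+3 = 3; t=2
e=10: not <6, count = 3-1 = 2; t=12
e=12: not <6, count = 2-1 = 1; t=24
e=14: not <6, count = 1-1 = 0; t=38
e=9: not <6, count = 0-1 = -1; t=47
e=0: <6, count = (-1)*2+0 = -2; t=48
count*t = (-2)*48 = -96

-96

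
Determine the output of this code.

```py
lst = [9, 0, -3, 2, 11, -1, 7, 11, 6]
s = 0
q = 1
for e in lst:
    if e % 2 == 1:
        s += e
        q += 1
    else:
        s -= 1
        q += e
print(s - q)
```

e=9: odd, s = 0+9 = 9; q=2
e=0: not odd, s = 9-1 = 8; q=2
e=-3: odd, s = 8+(-3) = 5; q=3
e=2: not odd, s = 5-1 = 4; q=5
e=11: odd, s = 4+11 = 15; q=6
e=-1: odd, s = 15+(-1) = 14; q=7
e=7: odd, s = 14+7 = 21; q=8
e=11: odd, s = 21+11 = 32; q=9
e=6: not odd, s = 32-1 = 31; q=15
s-q = 31-15 = 16

16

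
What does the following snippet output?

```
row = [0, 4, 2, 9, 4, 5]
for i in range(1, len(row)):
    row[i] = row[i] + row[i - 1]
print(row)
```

[0, 4, 6, 15, 19, 24]

i=1: row[1] = 4+0 = 4 → [0, 4, 2, 9, 4, 5]
i=2: row[2] = 2+4 = 6 → [0, 4, 6, 9, 4, 5]
i=3: row[3] = 9+6 = 15 → [0, 4, 6, 15, 4, 5]
i=4: row[4] = 4+15 = 19 → [0, 4, 6, 15, 19, 5]
i=5: row[5] = 5+19 = 24 → [0, 4, 6, 15, 19, 24]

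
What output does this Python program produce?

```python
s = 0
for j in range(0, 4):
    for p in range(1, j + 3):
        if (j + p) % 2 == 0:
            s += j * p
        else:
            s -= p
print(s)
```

j=0,p=1: odd sum, s = 0-1 = -1
j=0,p=2: even sum, s = (-1)+0 = -1
j=1,p=1: even sum, s = (-1)+1 = 0
j=1,p=2: odd sum, s = 0-2 = -2
j=1,p=3: even sum, s = (-2)+3 = 1
j=2,p=1: odd sum, s = 1-1 = 0
j=2,p=2: even sum, s = 0+4 = 4
j=2,p=3: odd sum, s = 4-3 = 1
j=2,p=4: even sum, s = 1+8 = 9
j=3,p=1: even sum, s = 9+3 = 12
j=3,p=2: odd sum, s = 12-2 = 10
j=3,p=3: even sum, s = 10+9 = 19
j=3,p=4: odd sum, s = 19-4 = 15
j=3,p=5: even sum, s = 15+15 = 30

30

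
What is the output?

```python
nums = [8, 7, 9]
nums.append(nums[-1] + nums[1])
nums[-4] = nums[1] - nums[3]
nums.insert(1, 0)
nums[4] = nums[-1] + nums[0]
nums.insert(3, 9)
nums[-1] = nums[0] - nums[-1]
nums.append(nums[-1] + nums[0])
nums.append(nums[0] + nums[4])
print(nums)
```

[-9, 0, 7, 9, 9, -16, -25, 0]

append nums[-1]+nums[1] = 9+7 = 16 → [8, 7, 9, 16]
nums[-4] = nums[1]-nums[3] = 7-16 = -9 → [-9, 7, 9, 16]
insert 0 at 1 → [-9, 0, 7, 9, 16]
nums[4] = nums[-1]+nums[0] = 16+(-9) = 7 → [-9, 0, 7, 9, 7]
insert 9 at 3 → [-9, 0, 7, 9, 9, 7]
nums[-1] = nums[0]-nums[-1] = (-9)-7 = -16 → [-9, 0, 7, 9, 9, -16]
append nums[-1]+nums[0] = (-16)+(-9) = -25 → [-9, 0, 7, 9, 9, -16, -25]
append nums[0]+nums[4] = (-9)+9 = 0 → [-9, 0, 7, 9, 9, -16, -25, 0]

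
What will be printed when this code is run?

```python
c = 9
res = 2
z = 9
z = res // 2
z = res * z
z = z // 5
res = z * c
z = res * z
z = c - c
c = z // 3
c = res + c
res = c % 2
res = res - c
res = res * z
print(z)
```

z = 2//2 = 1
z = 2*1 = 2
z = 2//5 = 0
res = 0*9 = 0
z = 0*0 = 0
z = 9-9 = 0
c = 0//3 = 0
c = 0+0 = 0
res = 0%2 = 0
res = 0-0 = 0
res = 0*0 = 0

0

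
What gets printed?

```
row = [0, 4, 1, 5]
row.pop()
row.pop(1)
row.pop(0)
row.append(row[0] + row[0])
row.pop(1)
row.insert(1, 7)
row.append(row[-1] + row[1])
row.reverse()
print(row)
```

[14, 7, 1]

pop() removes 5 → [0, 4, 1]
pop(1) removes 4 → [0, 1]
pop(0) removes 0 → [1]
append row[0]+row[0] = 1+1 = 2 → [1, 2]
pop(1) removes 2 → [1]
insert 7 at 1 → [1, 7]
append row[-1]+row[1] = 7+7 = 14 → [1, 7, 14]
reverse → [14, 7, 1]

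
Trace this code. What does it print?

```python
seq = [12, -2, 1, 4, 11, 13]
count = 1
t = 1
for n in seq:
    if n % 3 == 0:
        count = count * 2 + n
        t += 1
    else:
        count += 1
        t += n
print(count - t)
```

n=12: %3==0, count = 1*2+12 = 14; t=2
n=-2: not %3==0, count = 14+1 = 15; t=0
n=1: not %3==0, count = 15+1 = 16; t=1
n=4: not %3==0, count = 16+1 = 17; t=5
n=11: not %3==0, count = 17+1 = 18; t=16
n=13: not %3==0, count = 18+1 = 19; t=29
count-t = 19-29 = -10

-10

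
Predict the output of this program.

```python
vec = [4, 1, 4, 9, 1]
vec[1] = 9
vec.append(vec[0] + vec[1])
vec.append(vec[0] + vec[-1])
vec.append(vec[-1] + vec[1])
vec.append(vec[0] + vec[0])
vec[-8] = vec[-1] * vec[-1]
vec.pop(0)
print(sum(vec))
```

142

vec[1] = 9 → [4, 9, 4, 9, 1]
append vec[0]+vec[1] = 4+9 = 13 → [4, 9, 4, 9, 1, 13]
append vec[0]+vec[-1] = 4+13 = 17 → [4, 9, 4, 9, 1, 13, 17]
append vec[-1]+vec[1] = 17+9 = 26 → [4, 9, 4, 9, 1, 13, 17, 26]
append vec[0]+vec[0] = 4+4 = 8 → [4, 9, 4, 9, 1, 13, 17, 26, 8]
vec[-8] = vec[-1]*vec[-1] = 8*8 = 64 → [4, 64, 4, 9, 1, 13, 17, 26, 8]
pop(0) removes 4 → [64, 4, 9, 1, 13, 17, 26, 8]
sum = 142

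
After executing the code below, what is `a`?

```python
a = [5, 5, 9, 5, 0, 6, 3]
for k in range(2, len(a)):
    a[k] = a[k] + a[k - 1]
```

k=2: a[2] = 9+5 = 14 → [5, 5, 14, 5, 0, 6, 3]
k=3: a[3] = 5+14 = 19 → [5, 5, 14, 19, 0, 6, 3]
k=4: a[4] = 0+19 = 19 → [5, 5, 14, 19, 19, 6, 3]
k=5: a[5] = 6+19 = 25 → [5, 5, 14, 19, 19, 25, 3]
k=6: a[6] = 3+25 = 28 → [5, 5, 14, 19, 19, 25, 28]

[5, 5, 14, 19, 19, 25, 28]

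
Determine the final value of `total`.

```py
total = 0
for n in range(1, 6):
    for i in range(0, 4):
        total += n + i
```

n=1,i=0: total = 0+1 = 1
n=1,i=1: total = 1+2 = 3
n=1,i=2: total = 3+3 = 6
n=1,i=3: total = 6+4 = 10
n=2,i=0: total = 10+2 = 12
n=2,i=1: total = 12+3 = 15
n=2,i=2: total = 15+4 = 19
n=2,i=3: total = 19+5 = 24
n=3,i=0: total = 24+3 = 27
n=3,i=1: total = 27+4 = 31
n=3,i=2: total = 31+5 = 36
n=3,i=3: total = 36+6 = 42
n=4,i=0: total = 42+4 = 46
n=4,i=1: total = 46+5 = 51
n=4,i=2: total = 51+6 = 57
n=4,i=3: total = 57+7 = 64
n=5,i=0: total = 64+5 = 69
n=5,i=1: total = 69+6 = 75
n=5,i=2: total = 75+7 = 82
n=5,i=3: total = 82+8 = 90

90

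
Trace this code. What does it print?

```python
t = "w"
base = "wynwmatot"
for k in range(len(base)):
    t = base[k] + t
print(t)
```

k=0: prepend 'w' → 'ww'
k=1: prepend 'y' → 'yww'
k=2: prepend 'n' → 'nyww'
k=3: prepend 'w' → 'wnyww'
k=4: prepend 'm' → 'mwnyww'
k=5: prepend 'a' → 'amwnyww'
k=6: prepend 't' → 'tamwnyww'
k=7: prepend 'o' → 'otamwnyww'
k=8: prepend 't' → 'totamwnyww'

totamwnyww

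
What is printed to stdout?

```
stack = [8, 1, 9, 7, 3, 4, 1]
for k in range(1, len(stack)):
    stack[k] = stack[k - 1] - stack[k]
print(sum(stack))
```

-41

k=1: stack[1] = 8-1 = 7 → [8, 7, 9, 7, 3, 4, 1]
k=2: stack[2] = 7-9 = -2 → [8, 7, -2, 7, 3, 4, 1]
k=3: stack[3] = (-2)-7 = -9 → [8, 7, -2, -9, 3, 4, 1]
k=4: stack[4] = (-9)-3 = -12 → [8, 7, -2, -9, -12, 4, 1]
k=5: stack[5] = (-12)-4 = -16 → [8, 7, -2, -9, -12, -16, 1]
k=6: stack[6] = (-16)-1 = -17 → [8, 7, -2, -9, -12, -16, -17]
sum = -41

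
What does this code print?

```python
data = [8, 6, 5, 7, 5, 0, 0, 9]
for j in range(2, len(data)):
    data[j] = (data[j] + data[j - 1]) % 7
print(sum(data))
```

j=2: data[2] = (5+6)%7 = 4 → [8, 6, 4, 7, 5, 0, 0, 9]
j=3: data[3] = (7+4)%7 = 4 → [8, 6, 4, 4, 5, 0, 0, 9]
j=4: data[4] = (5+4)%7 = 2 → [8, 6, 4, 4, 2, 0, 0, 9]
j=5: data[5] = (0+2)%7 = 2 → [8, 6, 4, 4, 2, 2, 0, 9]
j=6: data[6] = (0+2)%7 = 2 → [8, 6, 4, 4, 2, 2, 2, 9]
j=7: data[7] = (9+2)%7 = 4 → [8, 6, 4, 4, 2, 2, 2, 4]
sum = 32

32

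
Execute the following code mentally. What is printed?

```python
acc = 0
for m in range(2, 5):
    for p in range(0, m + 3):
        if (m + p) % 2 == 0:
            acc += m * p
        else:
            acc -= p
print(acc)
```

m=2,p=0: even sum, acc = 0+0 = 0
m=2,p=1: odd sum, acc = 0-1 = -1
m=2,p=2: even sum, acc = (-1)+4 = 3
m=2,p=3: odd sum, acc = 3-3 = 0
m=2,p=4: even sum, acc = 0+8 = 8
m=3,p=0: odd sum, acc = 8-0 = 8
m=3,p=1: even sum, acc = 8+3 = 11
m=3,p=2: odd sum, acc = 11-2 = 9
m=3,p=3: even sum, acc = 9+9 = 18
m=3,p=4: odd sum, acc = 18-4 = 14
m=3,p=5: even sum, acc = 14+15 = 29
m=4,p=0: even sum, acc = 29+0 = 29
m=4,p=1: odd sum, acc = 29-1 = 28
m=4,p=2: even sum, acc = 28+8 = 36
m=4,p=3: odd sum, acc = 36-3 = 33
m=4,p=4: even sum, acc = 33+16 = 49
m=4,p=5: odd sum, acc = 49-5 = 44
m=4,p=6: even sum, acc = 44+24 = 68

68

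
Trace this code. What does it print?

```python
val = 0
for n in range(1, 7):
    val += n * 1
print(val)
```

n=1: val = 0+1*1 = 1
n=2: val = 1+2*1 = 3
n=3: val = 3+3*1 = 6
n=4: val = 6+4*1 = 10
n=5: val = 10+5*1 = 15
n=6: val = 15+6*1 = 21

21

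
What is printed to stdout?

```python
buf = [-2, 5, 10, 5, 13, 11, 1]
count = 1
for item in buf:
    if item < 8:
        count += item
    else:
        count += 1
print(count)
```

13

item=-2: <8, count = 1+(-2) = -1
item=5: <8, count = (-1)+5 = 4
item=10: not <8, count = 4+1 = 5
item=5: <8, count = 5+5 = 10
item=13: not <8, count = 10+1 = 11
item=11: not <8, count = 11+1 = 12
item=1: <8, count = 12+1 = 13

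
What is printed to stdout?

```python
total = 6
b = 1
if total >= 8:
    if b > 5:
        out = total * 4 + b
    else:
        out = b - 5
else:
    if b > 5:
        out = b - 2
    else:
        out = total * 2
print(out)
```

total=6, b=1
total >= 8 is False; b > 5 is False
→ out = total * 2 = 12

12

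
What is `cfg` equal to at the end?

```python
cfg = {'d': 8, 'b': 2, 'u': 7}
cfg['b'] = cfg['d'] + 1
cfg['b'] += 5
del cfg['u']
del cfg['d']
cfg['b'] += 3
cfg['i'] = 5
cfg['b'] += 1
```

cfg['b'] = cfg['d']+1 = 9 → {'d': 8, 'b': 9, 'u': 7}
cfg['b'] = 9+5 = 14 → {'d': 8, 'b': 14, 'u': 7}
del 'u' → {'d': 8, 'b': 14}
del 'd' → {'b': 14}
cfg['b'] = 14+3 = 17 → {'b': 17}
cfg['i'] = 5 → {'b': 17, 'i': 5}
cfg['b'] = 17+1 = 18 → {'b': 18, 'i': 5}

{'b': 18, 'i': 5}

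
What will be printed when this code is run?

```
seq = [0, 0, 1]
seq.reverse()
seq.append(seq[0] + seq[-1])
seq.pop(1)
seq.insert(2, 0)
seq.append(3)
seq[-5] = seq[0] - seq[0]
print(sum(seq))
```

reverse → [1, 0, 0]
append seq[0]+seq[-1] = 1+0 = 1 → [1, 0, 0, 1]
pop(1) removes 0 → [1, 0, 1]
insert 0 at 2 → [1, 0, 0, 1]
append 3 → [1, 0, 0, 1, 3]
seq[-5] = seq[0]-seq[0] = 1-1 = 0 → [0, 0, 0, 1, 3]
sum = 4

4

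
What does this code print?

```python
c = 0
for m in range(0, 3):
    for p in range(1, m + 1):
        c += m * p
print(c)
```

7

m=1,p=1: c = 0+1 = 1
m=2,p=1: c = 1+2 = 3
m=2,p=2: c = 3+4 = 7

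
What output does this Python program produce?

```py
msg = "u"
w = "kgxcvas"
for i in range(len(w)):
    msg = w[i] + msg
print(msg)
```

i=0: prepend 'k' → 'ku'
i=1: prepend 'g' → 'gku'
i=2: prepend 'x' → 'xgku'
i=3: prepend 'c' → 'cxgku'
i=4: prepend 'v' → 'vcxgku'
i=5: prepend 'a' → 'avcxgku'
i=6: prepend 's' → 'savcxgku'

savcxgku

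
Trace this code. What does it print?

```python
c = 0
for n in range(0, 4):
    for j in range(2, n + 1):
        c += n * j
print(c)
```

n=2,j=2: c = 0+4 = 4
n=3,j=2: c = 4+6 = 10
n=3,j=3: c = 10+9 = 19

19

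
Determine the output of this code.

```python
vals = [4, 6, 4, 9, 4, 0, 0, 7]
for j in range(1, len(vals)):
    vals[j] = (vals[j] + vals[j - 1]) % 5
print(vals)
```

j=1: vals[1] = (6+4)%5 = 0 → [4, 0, 4, 9, 4, 0, 0, 7]
j=2: vals[2] = (4+0)%5 = 4 → [4, 0, 4, 9, 4, 0, 0, 7]
j=3: vals[3] = (9+4)%5 = 3 → [4, 0, 4, 3, 4, 0, 0, 7]
j=4: vals[4] = (4+3)%5 = 2 → [4, 0, 4, 3, 2, 0, 0, 7]
j=5: vals[5] = (0+2)%5 = 2 → [4, 0, 4, 3, 2, 2, 0, 7]
j=6: vals[6] = (0+2)%5 = 2 → [4, 0, 4, 3, 2, 2, 2, 7]
j=7: vals[7] = (7+2)%5 = 4 → [4, 0, 4, 3, 2, 2, 2, 4]

[4, 0, 4, 3, 2, 2, 2, 4]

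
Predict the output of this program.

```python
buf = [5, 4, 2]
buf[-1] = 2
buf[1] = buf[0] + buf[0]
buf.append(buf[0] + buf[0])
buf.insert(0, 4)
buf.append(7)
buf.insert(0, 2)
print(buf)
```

buf[-1] = 2 → [5, 4, 2]
buf[1] = buf[0]+buf[0] = 5+5 = 10 → [5, 10, 2]
append buf[0]+buf[0] = 5+5 = 10 → [5, 10, 2, 10]
insert 4 at 0 → [4, 5, 10, 2, 10]
append 7 → [4, 5, 10, 2, 10, 7]
insert 2 at 0 → [2, 4, 5, 10, 2, 10, 7]

[2, 4, 5, 10, 2, 10, 7]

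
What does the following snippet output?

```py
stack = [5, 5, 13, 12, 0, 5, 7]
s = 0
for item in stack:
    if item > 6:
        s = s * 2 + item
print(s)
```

item=5: not >6
item=5: not >6
item=13: >6, s = 0*2+13 = 13
item=12: >6, s = 13*2+12 = 38
item=0: not >6
item=5: not >6
item=7: >6, s = 38*2+7 = 83

83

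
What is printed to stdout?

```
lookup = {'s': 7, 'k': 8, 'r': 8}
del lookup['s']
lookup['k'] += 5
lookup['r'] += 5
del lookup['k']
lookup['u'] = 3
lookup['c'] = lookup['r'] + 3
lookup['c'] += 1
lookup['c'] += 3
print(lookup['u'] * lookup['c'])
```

del 's' → {'k': 8, 'r': 8}
lookup['k'] = 8+5 = 13 → {'k': 13, 'r': 8}
lookup['r'] = 8+5 = 13 → {'k': 13, 'r': 13}
del 'k' → {'r': 13}
lookup['u'] = 3 → {'r': 13, 'u': 3}
lookup['c'] = lookup['r']+3 = 16 → {'r': 13, 'u': 3, 'c': 16}
lookup['c'] = 16+1 = 17 → {'r': 13, 'u': 3, 'c': 17}
lookup['c'] = 17+3 = 20 → {'r': 13, 'u': 3, 'c': 20}
lookup['u']*lookup['c'] = 3*20 = 60

60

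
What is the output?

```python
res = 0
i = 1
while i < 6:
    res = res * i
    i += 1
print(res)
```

i=1: res = 0*1 = 0
i=2: res = 0*2 = 0
i=3: res = 0*3 = 0
i=4: res = 0*4 = 0
i=5: res = 0*5 = 0

0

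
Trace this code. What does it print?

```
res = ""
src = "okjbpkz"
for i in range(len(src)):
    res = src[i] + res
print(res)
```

zkpbjko

i=0: prepend 'o' → 'o'
i=1: prepend 'k' → 'ko'
i=2: prepend 'j' → 'jko'
i=3: prepend 'b' → 'bjko'
i=4: prepend 'p' → 'pbjko'
i=5: prepend 'k' → 'kpbjko'
i=6: prepend 'z' → 'zkpbjko'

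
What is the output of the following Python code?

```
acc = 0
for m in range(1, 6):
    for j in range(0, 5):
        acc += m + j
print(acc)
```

125

m=1,j=0: acc = 0+1 = 1
m=1,j=1: acc = 1+2 = 3
m=1,j=2: acc = 3+3 = 6
m=1,j=3: acc = 6+4 = 10
m=1,j=4: acc = 10+5 = 15
m=2,j=0: acc = 15+2 = 17
m=2,j=1: acc = 17+3 = 20
m=2,j=2: acc = 20+4 = 24
m=2,j=3: acc = 24+5 = 29
m=2,j=4: acc = 29+6 = 35
m=3,j=0: acc = 35+3 = 38
m=3,j=1: acc = 38+4 = 42
m=3,j=2: acc = 42+5 = 47
m=3,j=3: acc = 47+6 = 53
m=3,j=4: acc = 53+7 = 60
m=4,j=0: acc = 60+4 = 64
m=4,j=1: acc = 64+5 = 69
m=4,j=2: acc = 69+6 = 75
m=4,j=3: acc = 75+7 = 82
m=4,j=4: acc = 82+8 = 90
m=5,j=0: acc = 90+5 = 95
m=5,j=1: acc = 95+6 = 101
m=5,j=2: acc = 101+7 = 108
m=5,j=3: acc = 108+8 = 116
m=5,j=4: acc = 116+9 = 125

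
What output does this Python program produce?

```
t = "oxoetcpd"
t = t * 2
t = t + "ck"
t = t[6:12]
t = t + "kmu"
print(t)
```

repeat ×2 → 'oxoetcpdoxoetcpd'
+ 'ck' → 'oxoetcpdoxoetcpdck'
slice [6:12] → 'pdoxoe'
+ 'kmu' → 'pdoxoekmu'

pdoxoekmu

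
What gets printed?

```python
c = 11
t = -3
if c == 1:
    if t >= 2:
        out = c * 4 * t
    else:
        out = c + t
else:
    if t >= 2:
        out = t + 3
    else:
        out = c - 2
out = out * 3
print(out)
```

c=11, t=-3
c == 1 is False; t >= 2 is False
→ out = c - 2 = 9
out = 9*3 = 27

27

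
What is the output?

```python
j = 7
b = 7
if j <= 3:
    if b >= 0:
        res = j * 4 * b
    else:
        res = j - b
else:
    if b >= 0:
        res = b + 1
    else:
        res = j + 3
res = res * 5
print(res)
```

40

j=7, b=7
j <= 3 is False; b >= 0 is True
→ res = b + 1 = 8
res = 8*5 = 40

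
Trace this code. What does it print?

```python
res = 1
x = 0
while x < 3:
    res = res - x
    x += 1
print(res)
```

x=0: res = 1-0 = 1
x=1: res = 1-1 = 0
x=2: res = 0-2 = -2

-2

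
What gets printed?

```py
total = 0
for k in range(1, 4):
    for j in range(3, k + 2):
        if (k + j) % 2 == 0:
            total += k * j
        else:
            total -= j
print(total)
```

2

k=2,j=3: odd sum, total = 0-3 = -3
k=3,j=3: even sum, total = (-3)+9 = 6
k=3,j=4: odd sum, total = 6-4 = 2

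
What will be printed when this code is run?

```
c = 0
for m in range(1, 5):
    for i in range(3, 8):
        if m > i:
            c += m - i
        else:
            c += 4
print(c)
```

m=1,i=3: not 1>3, c = 0+4 = 4
m=1,i=4: not 1>4, c = 4+4 = 8
m=1,i=5: not 1>5, c = 8+4 = 12
m=1,i=6: not 1>6, c = 12+4 = 16
m=1,i=7: not 1>7, c = 16+4 = 20
m=2,i=3: not 2>3, c = 20+4 = 24
m=2,i=4: not 2>4, c = 24+4 = 28
m=2,i=5: not 2>5, c = 28+4 = 32
m=2,i=6: not 2>6, c = 32+4 = 36
m=2,i=7: not 2>7, c = 36+4 = 40
m=3,i=3: not 3>3, c = 40+4 = 44
m=3,i=4: not 3>4, c = 44+4 = 48
m=3,i=5: not 3>5, c = 48+4 = 52
m=3,i=6: not 3>6, c = 52+4 = 56
m=3,i=7: not 3>7, c = 56+4 = 60
m=4,i=3: 4>3, c = 60+1 = 61
m=4,i=4: not 4>4, c = 61+4 = 65
m=4,i=5: not 4>5, c = 65+4 = 69
m=4,i=6: not 4>6, c = 69+4 = 73
m=4,i=7: not 4>7, c = 73+4 = 77

77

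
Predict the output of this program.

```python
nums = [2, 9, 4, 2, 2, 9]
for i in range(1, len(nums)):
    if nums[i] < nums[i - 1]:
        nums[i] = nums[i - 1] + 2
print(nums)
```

i=1: 9>=2, unchanged → [2, 9, 4, 2, 2, 9]
i=2: 4<9, nums[2] = 9+2 = 11 → [2, 9, 11, 2, 2, 9]
i=3: 2<11, nums[3] = 11+2 = 13 → [2, 9, 11, 13, 2, 9]
i=4: 2<13, nums[4] = 13+2 = 15 → [2, 9, 11, 13, 15, 9]
i=5: 9<15, nums[5] = 15+2 = 17 → [2, 9, 11, 13, 15, 17]

[2, 9, 11, 13, 15, 17]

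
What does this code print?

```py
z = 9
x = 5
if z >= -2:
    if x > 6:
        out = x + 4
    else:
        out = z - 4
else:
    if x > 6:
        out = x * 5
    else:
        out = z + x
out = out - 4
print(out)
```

z=9, x=5
z >= -2 is True; x > 6 is False
→ out = z - 4 = 5
out = 5-4 = 1

1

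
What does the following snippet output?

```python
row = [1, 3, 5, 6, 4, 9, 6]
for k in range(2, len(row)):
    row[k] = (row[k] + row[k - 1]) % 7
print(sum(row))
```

k=2: row[2] = (5+3)%7 = 1 → [1, 3, 1, 6, 4, 9, 6]
k=3: row[3] = (6+1)%7 = 0 → [1, 3, 1, 0, 4, 9, 6]
k=4: row[4] = (4+0)%7 = 4 → [1, 3, 1, 0, 4, 9, 6]
k=5: row[5] = (9+4)%7 = 6 → [1, 3, 1, 0, 4, 6, 6]
k=6: row[6] = (6+6)%7 = 5 → [1, 3, 1, 0, 4, 6, 5]
sum = 20

20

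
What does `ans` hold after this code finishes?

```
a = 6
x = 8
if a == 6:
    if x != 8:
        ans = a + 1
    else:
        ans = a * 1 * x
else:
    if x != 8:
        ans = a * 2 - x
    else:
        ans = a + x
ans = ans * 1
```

48

a=6, x=8
a == 6 is True; x != 8 is False
→ ans = a * 1 * x = 48
ans = 48*1 = 48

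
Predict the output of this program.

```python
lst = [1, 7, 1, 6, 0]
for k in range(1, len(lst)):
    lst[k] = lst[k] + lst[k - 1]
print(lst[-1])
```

k=1: lst[1] = 7+1 = 8 → [1, 8, 1, 6, 0]
k=2: lst[2] = 1+8 = 9 → [1, 8, 9, 6, 0]
k=3: lst[3] = 6+9 = 15 → [1, 8, 9, 15, 0]
k=4: lst[4] = 0+15 = 15 → [1, 8, 9, 15, 15]

15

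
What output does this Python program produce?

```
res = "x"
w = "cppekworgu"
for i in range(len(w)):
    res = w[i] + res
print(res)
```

ugrowkeppcx

i=0: prepend 'c' → 'cx'
i=1: prepend 'p' → 'pcx'
i=2: prepend 'p' → 'ppcx'
i=3: prepend 'e' → 'eppcx'
i=4: prepend 'k' → 'keppcx'
i=5: prepend 'w' → 'wkeppcx'
i=6: prepend 'o' → 'owkeppcx'
i=7: prepend 'r' → 'rowkeppcx'
i=8: prepend 'g' → 'growkeppcx'
i=9: prepend 'u' → 'ugrowkeppcx'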